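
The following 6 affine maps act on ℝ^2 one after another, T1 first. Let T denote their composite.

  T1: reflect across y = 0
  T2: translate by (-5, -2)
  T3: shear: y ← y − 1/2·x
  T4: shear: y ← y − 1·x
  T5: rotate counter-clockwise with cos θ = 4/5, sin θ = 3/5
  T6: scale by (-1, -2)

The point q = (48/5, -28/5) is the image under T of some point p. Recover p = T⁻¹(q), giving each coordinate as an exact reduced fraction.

T1 = [1 0 0; 0 -1 0; 0 0 1]
T2·T1 = [1 0 -5; 0 -1 -2; 0 0 1]
T3·…·T1 = [1 0 -5; -1/2 -1 1/2; 0 0 1]
T4·…·T1 = [1 0 -5; -3/2 -1 11/2; 0 0 1]
T5·…·T1 = [17/10 3/5 -73/10; -3/5 -4/5 7/5; 0 0 1]
T6·…·T1 = [-17/10 -3/5 73/10; 6/5 8/5 -14/5; 0 0 1]
det M = -2; M⁻¹ = [-4/5 -3/10 5; 3/5 17/20 -2; 0 0 1]
M⁻¹ · (48/5, -28/5)ᵀ = (-1, -1)ᵀ

p = (-1, -1)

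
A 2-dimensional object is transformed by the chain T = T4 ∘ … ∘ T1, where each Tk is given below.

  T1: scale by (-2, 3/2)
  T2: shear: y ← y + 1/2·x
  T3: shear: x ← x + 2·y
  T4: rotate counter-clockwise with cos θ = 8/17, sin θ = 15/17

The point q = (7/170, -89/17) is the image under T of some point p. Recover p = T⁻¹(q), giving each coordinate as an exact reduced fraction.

T1 = [-2 0 0; 0 3/2 0; 0 0 1]
T2·T1 = [-2 0 0; -1 3/2 0; 0 0 1]
T3·…·T1 = [-4 3 0; -1 3/2 0; 0 0 1]
T4·…·T1 = [-1 3/34 0; -4 57/17 0; 0 0 1]
det M = -3; M⁻¹ = [-19/17 1/34 0; -4/3 1/3 0; 0 0 1]
M⁻¹ · (7/170, -89/17)ᵀ = (-1/5, -9/5)ᵀ

p = (-1/5, -9/5)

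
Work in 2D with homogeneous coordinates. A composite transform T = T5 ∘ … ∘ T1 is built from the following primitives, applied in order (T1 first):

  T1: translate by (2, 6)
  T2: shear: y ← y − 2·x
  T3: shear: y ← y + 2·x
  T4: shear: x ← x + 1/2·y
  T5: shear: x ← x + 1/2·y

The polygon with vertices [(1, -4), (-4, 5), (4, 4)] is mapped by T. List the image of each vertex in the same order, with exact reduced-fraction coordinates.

T1 translate by (2, 6): (1, -4) → (3, 2); (-4, 5) → (-2, 11); (4, 4) → (6, 10)
T2 shear: y ← y − 2·x: (3, 2) → (3, -4); (-2, 11) → (-2, 15); (6, 10) → (6, -2)
T3 shear: y ← y + 2·x: (3, -4) → (3, 2); (-2, 15) → (-2, 11); (6, -2) → (6, 10)
T4 shear: x ← x + 1/2·y: (3, 2) → (4, 2); (-2, 11) → (7/2, 11); (6, 10) → (11, 10)
T5 shear: x ← x + 1/2·y: (4, 2) → (5, 2); (7/2, 11) → (9, 11); (11, 10) → (16, 10)

image vertices: (5, 2), (9, 11), (16, 10)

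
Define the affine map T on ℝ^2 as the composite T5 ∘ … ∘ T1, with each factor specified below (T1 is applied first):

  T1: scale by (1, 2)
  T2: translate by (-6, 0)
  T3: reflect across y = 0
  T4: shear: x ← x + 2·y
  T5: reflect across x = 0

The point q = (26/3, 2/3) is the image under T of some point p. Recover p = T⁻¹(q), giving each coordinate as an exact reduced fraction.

p = (-4, -1/3)

T1 = [1 0 0; 0 2 0; 0 0 1]
T2·T1 = [1 0 -6; 0 2 0; 0 0 1]
T3·…·T1 = [1 0 -6; 0 -2 0; 0 0 1]
T4·…·T1 = [1 -4 -6; 0 -2 0; 0 0 1]
T5·…·T1 = [-1 4 6; 0 -2 0; 0 0 1]
det M = 2; M⁻¹ = [-1 -2 6; 0 -1/2 0; 0 0 1]
M⁻¹ · (26/3, 2/3)ᵀ = (-4, -1/3)ᵀ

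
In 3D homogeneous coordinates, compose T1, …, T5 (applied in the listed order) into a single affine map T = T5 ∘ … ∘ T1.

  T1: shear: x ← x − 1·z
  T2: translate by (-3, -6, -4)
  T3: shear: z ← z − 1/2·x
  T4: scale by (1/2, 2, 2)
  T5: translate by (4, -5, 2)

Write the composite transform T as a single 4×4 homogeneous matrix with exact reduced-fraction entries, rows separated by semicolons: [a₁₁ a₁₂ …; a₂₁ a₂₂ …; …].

T = [1/2 0 -1/2 5/2; 0 2 0 -17; -1 0 3 -3; 0 0 0 1]

T1 = [1 0 -1 0; 0 1 0 0; 0 0 1 0; 0 0 0 1]
T2·T1 = [1 0 -1 -3; 0 1 0 -6; 0 0 1 -4; 0 0 0 1]
T3·…·T1 = [1 0 -1 -3; 0 1 0 -6; -1/2 0 3/2 -5/2; 0 0 0 1]
T4·…·T1 = [1/2 0 -1/2 -3/2; 0 2 0 -12; -1 0 3 -5; 0 0 0 1]
T5·…·T1 = [1/2 0 -1/2 5/2; 0 2 0 -17; -1 0 3 -3; 0 0 0 1]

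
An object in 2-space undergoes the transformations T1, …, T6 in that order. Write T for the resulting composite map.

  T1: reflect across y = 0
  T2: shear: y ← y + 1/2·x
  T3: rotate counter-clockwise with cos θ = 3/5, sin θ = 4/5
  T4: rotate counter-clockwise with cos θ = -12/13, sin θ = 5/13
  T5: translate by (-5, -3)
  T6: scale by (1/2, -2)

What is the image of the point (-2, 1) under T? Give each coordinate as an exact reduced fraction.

T1 reflect across y = 0: (-2, 1) → (-2, -1)
T2 shear: y ← y + 1/2·x: (-2, -1) → (-2, -2)
T3 rotate counter-clockwise with cos θ = 3/5, sin θ = 4/5: (-2, -2) → (2/5, -14/5)
T4 rotate counter-clockwise with cos θ = -12/13, sin θ = 5/13: (2/5, -14/5) → (46/65, 178/65)
T5 translate by (-5, -3): (46/65, 178/65) → (-279/65, -17/65)
T6 scale by (1/2, -2): (-279/65, -17/65) → (-279/130, 34/65)

T(p) = (-279/130, 34/65)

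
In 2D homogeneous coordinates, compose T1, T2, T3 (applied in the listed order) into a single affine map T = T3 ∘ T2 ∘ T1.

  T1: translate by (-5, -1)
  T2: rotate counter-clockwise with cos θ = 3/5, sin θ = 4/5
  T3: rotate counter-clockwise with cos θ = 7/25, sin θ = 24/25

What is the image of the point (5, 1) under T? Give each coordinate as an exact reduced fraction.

T1 translate by (-5, -1): (5, 1) → (0, 0)
T2 rotate counter-clockwise with cos θ = 3/5, sin θ = 4/5: (0, 0) → (0, 0)
T3 rotate counter-clockwise with cos θ = 7/25, sin θ = 24/25: (0, 0) → (0, 0)

T(p) = (0, 0)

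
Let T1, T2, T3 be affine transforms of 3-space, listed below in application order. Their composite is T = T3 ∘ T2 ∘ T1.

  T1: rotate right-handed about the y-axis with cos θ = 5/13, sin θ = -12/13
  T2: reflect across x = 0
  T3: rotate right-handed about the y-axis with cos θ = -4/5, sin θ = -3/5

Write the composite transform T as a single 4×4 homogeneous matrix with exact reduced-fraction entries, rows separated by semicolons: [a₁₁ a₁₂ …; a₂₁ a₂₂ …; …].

T = [-16/65 0 -63/65 0; 0 1 0 0; -63/65 0 16/65 0; 0 0 0 1]

T1 = [5/13 0 -12/13 0; 0 1 0 0; 12/13 0 5/13 0; 0 0 0 1]
T2·T1 = [-5/13 0 12/13 0; 0 1 0 0; 12/13 0 5/13 0; 0 0 0 1]
T3·…·T1 = [-16/65 0 -63/65 0; 0 1 0 0; -63/65 0 16/65 0; 0 0 0 1]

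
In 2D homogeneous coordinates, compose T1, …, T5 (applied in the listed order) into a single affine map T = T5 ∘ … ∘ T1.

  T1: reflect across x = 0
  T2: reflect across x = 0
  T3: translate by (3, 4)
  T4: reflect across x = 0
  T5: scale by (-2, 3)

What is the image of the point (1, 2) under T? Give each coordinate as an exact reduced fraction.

T1 reflect across x = 0: (1, 2) → (-1, 2)
T2 reflect across x = 0: (-1, 2) → (1, 2)
T3 translate by (3, 4): (1, 2) → (4, 6)
T4 reflect across x = 0: (4, 6) → (-4, 6)
T5 scale by (-2, 3): (-4, 6) → (8, 18)

T(p) = (8, 18)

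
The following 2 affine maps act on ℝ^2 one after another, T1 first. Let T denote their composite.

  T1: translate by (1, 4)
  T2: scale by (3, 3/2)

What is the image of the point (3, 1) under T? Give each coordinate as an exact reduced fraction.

T(p) = (12, 15/2)

T1 translate by (1, 4): (3, 1) → (4, 5)
T2 scale by (3, 3/2): (4, 5) → (12, 15/2)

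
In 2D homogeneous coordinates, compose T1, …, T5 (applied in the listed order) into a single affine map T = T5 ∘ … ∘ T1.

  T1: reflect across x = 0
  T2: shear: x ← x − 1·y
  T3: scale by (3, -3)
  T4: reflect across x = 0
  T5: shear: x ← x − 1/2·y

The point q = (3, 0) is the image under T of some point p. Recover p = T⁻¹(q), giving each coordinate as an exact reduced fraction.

T1 = [-1 0 0; 0 1 0; 0 0 1]
T2·T1 = [-1 -1 0; 0 1 0; 0 0 1]
T3·…·T1 = [-3 -3 0; 0 -3 0; 0 0 1]
T4·…·T1 = [3 3 0; 0 -3 0; 0 0 1]
T5·…·T1 = [3 9/2 0; 0 -3 0; 0 0 1]
det M = -9; M⁻¹ = [1/3 1/2 0; 0 -1/3 0; 0 0 1]
M⁻¹ · (3, 0)ᵀ = (1, 0)ᵀ

p = (1, 0)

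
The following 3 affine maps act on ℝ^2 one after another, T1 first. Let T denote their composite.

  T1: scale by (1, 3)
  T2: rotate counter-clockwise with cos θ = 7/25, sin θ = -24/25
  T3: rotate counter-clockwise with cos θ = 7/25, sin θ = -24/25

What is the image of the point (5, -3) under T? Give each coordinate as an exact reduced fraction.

T1 scale by (1, 3): (5, -3) → (5, -9)
T2 rotate counter-clockwise with cos θ = 7/25, sin θ = -24/25: (5, -9) → (-181/25, -183/25)
T3 rotate counter-clockwise with cos θ = 7/25, sin θ = -24/25: (-181/25, -183/25) → (-5659/625, 3063/625)

T(p) = (-5659/625, 3063/625)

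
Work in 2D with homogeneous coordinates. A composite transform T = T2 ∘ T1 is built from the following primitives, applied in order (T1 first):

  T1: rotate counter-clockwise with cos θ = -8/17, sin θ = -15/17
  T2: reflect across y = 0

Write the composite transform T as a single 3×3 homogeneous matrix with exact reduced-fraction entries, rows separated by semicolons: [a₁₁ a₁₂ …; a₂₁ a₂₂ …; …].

T1 = [-8/17 15/17 0; -15/17 -8/17 0; 0 0 1]
T2·T1 = [-8/17 15/17 0; 15/17 8/17 0; 0 0 1]

T = [-8/17 15/17 0; 15/17 8/17 0; 0 0 1]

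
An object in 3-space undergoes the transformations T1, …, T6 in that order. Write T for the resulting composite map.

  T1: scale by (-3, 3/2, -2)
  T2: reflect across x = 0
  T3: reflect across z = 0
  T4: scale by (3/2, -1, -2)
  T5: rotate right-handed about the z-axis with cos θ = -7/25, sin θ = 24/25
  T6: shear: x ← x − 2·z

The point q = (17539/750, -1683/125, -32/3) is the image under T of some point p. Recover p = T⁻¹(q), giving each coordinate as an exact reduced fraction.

p = (-3, -6/5, 8/3)

T1 = [-3 0 0 0; 0 3/2 0 0; 0 0 -2 0; 0 0 0 1]
T2·T1 = [3 0 0 0; 0 3/2 0 0; 0 0 -2 0; 0 0 0 1]
T3·…·T1 = [3 0 0 0; 0 3/2 0 0; 0 0 2 0; 0 0 0 1]
T4·…·T1 = [9/2 0 0 0; 0 -3/2 0 0; 0 0 -4 0; 0 0 0 1]
T5·…·T1 = [-63/50 36/25 0 0; 108/25 21/50 0 0; 0 0 -4 0; 0 0 0 1]
T6·…·T1 = [-63/50 36/25 8 0; 108/25 21/50 0 0; 0 0 -4 0; 0 0 0 1]
det M = 27; M⁻¹ = [-14/225 16/75 -28/225 0; 16/25 14/75 32/25 0; 0 0 -1/4 0; 0 0 0 1]
M⁻¹ · (17539/750, -1683/125, -32/3)ᵀ = (-3, -6/5, 8/3)ᵀ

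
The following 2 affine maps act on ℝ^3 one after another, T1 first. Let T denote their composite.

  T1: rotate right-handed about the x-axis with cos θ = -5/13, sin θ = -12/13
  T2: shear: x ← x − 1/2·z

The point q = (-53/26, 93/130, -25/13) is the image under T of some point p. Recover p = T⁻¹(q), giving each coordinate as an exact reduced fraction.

p = (-3, 3/2, 7/5)

T1 = [1 0 0 0; 0 -5/13 12/13 0; 0 -12/13 -5/13 0; 0 0 0 1]
T2·T1 = [1 6/13 5/26 0; 0 -5/13 12/13 0; 0 -12/13 -5/13 0; 0 0 0 1]
det M = 1; M⁻¹ = [1 0 1/2 0; 0 -5/13 -12/13 0; 0 12/13 -5/13 0; 0 0 0 1]
M⁻¹ · (-53/26, 93/130, -25/13)ᵀ = (-3, 3/2, 7/5)ᵀ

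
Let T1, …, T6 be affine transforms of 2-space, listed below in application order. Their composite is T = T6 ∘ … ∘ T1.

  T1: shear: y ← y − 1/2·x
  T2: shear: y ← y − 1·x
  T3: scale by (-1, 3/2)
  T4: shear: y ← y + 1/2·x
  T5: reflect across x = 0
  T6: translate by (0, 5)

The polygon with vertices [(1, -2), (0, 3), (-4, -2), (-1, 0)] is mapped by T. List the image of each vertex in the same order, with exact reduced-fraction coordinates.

T1 shear: y ← y − 1/2·x: (1, -2) → (1, -5/2); (0, 3) → (0, 3); (-4, -2) → (-4, 0); (-1, 0) → (-1, 1/2)
T2 shear: y ← y − 1·x: (1, -5/2) → (1, -7/2); (0, 3) → (0, 3); (-4, 0) → (-4, 4); (-1, 1/2) → (-1, 3/2)
T3 scale by (-1, 3/2): (1, -7/2) → (-1, -21/4); (0, 3) → (0, 9/2); (-4, 4) → (4, 6); (-1, 3/2) → (1, 9/4)
T4 shear: y ← y + 1/2·x: (-1, -21/4) → (-1, -23/4); (0, 9/2) → (0, 9/2); (4, 6) → (4, 8); (1, 9/4) → (1, 11/4)
T5 reflect across x = 0: (-1, -23/4) → (1, -23/4); (0, 9/2) → (0, 9/2); (4, 8) → (-4, 8); (1, 11/4) → (-1, 11/4)
T6 translate by (0, 5): (1, -23/4) → (1, -3/4); (0, 9/2) → (0, 19/2); (-4, 8) → (-4, 13); (-1, 11/4) → (-1, 31/4)

image vertices: (1, -3/4), (0, 19/2), (-4, 13), (-1, 31/4)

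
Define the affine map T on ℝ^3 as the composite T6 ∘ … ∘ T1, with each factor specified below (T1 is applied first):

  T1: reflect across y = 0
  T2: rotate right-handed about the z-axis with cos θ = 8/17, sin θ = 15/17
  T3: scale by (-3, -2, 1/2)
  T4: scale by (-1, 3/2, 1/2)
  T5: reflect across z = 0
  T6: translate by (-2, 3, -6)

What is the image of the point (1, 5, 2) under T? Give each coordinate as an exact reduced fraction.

T1 reflect across y = 0: (1, 5, 2) → (1, -5, 2)
T2 rotate right-handed about the z-axis with cos θ = 8/17, sin θ = 15/17: (1, -5, 2) → (83/17, -25/17, 2)
T3 scale by (-3, -2, 1/2): (83/17, -25/17, 2) → (-249/17, 50/17, 1)
T4 scale by (-1, 3/2, 1/2): (-249/17, 50/17, 1) → (249/17, 75/17, 1/2)
T5 reflect across z = 0: (249/17, 75/17, 1/2) → (249/17, 75/17, -1/2)
T6 translate by (-2, 3, -6): (249/17, 75/17, -1/2) → (215/17, 126/17, -13/2)

T(p) = (215/17, 126/17, -13/2)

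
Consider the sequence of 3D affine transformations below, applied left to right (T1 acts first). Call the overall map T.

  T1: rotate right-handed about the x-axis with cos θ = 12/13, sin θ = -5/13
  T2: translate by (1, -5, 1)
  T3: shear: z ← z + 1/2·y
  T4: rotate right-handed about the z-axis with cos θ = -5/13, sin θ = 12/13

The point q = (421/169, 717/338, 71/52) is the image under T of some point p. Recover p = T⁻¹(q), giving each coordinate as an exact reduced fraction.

p = (0, 1, 5/2)

T1 = [1 0 0 0; 0 12/13 5/13 0; 0 -5/13 12/13 0; 0 0 0 1]
T2·T1 = [1 0 0 1; 0 12/13 5/13 -5; 0 -5/13 12/13 1; 0 0 0 1]
T3·…·T1 = [1 0 0 1; 0 12/13 5/13 -5; 0 1/13 29/26 -3/2; 0 0 0 1]
T4·…·T1 = [-5/13 -144/169 -60/169 55/13; 12/13 -60/169 -25/169 37/13; 0 1/13 29/26 -3/2; 0 0 0 1]
det M = 1; M⁻¹ = [-5/13 12/13 0 -1; -174/169 -145/338 -5/13 5; 12/169 5/169 12/13 1; 0 0 0 1]
M⁻¹ · (421/169, 717/338, 71/52)ᵀ = (0, 1, 5/2)ᵀ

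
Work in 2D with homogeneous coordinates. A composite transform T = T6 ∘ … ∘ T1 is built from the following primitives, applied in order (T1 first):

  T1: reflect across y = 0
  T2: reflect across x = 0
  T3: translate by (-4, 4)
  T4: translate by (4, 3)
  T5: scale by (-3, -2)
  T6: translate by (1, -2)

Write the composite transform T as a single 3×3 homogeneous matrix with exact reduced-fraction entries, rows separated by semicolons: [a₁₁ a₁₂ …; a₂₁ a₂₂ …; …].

T1 = [1 0 0; 0 -1 0; 0 0 1]
T2·T1 = [-1 0 0; 0 -1 0; 0 0 1]
T3·…·T1 = [-1 0 -4; 0 -1 4; 0 0 1]
T4·…·T1 = [-1 0 0; 0 -1 7; 0 0 1]
T5·…·T1 = [3 0 0; 0 2 -14; 0 0 1]
T6·…·T1 = [3 0 1; 0 2 -16; 0 0 1]

T = [3 0 1; 0 2 -16; 0 0 1]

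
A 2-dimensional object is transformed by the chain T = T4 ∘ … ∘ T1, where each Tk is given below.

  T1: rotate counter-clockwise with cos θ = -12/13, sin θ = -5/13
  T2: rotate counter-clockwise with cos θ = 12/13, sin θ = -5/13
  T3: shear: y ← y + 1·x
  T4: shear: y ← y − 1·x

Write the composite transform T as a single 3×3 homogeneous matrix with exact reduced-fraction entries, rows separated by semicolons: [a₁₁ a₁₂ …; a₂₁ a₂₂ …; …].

T1 = [-12/13 5/13 0; -5/13 -12/13 0; 0 0 1]
T2·T1 = [-1 0 0; 0 -1 0; 0 0 1]
T3·…·T1 = [-1 0 0; -1 -1 0; 0 0 1]
T4·…·T1 = [-1 0 0; 0 -1 0; 0 0 1]

T = [-1 0 0; 0 -1 0; 0 0 1]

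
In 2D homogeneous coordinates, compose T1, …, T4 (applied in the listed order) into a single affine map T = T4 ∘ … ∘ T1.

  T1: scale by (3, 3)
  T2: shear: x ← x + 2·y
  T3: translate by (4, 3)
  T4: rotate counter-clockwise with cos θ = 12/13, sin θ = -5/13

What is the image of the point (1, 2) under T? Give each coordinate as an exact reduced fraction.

T1 scale by (3, 3): (1, 2) → (3, 6)
T2 shear: x ← x + 2·y: (3, 6) → (15, 6)
T3 translate by (4, 3): (15, 6) → (19, 9)
T4 rotate counter-clockwise with cos θ = 12/13, sin θ = -5/13: (19, 9) → (21, 1)

T(p) = (21, 1)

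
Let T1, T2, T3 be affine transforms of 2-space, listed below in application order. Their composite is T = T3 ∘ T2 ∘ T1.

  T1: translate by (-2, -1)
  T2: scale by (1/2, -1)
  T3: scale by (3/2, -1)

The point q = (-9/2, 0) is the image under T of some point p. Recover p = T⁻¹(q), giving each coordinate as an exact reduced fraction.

T1 = [1 0 -2; 0 1 -1; 0 0 1]
T2·T1 = [1/2 0 -1; 0 -1 1; 0 0 1]
T3·…·T1 = [3/4 0 -3/2; 0 1 -1; 0 0 1]
det M = 3/4; M⁻¹ = [4/3 0 2; 0 1 1; 0 0 1]
M⁻¹ · (-9/2, 0)ᵀ = (-4, 1)ᵀ

p = (-4, 1)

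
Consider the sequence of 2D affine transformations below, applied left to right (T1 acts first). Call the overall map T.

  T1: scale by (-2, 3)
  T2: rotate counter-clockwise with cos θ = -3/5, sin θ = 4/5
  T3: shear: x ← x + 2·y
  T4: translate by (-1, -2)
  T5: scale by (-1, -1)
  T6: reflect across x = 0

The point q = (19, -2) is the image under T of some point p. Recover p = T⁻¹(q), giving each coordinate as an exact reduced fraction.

T1 = [-2 0 0; 0 3 0; 0 0 1]
T2·T1 = [6/5 -12/5 0; -8/5 -9/5 0; 0 0 1]
T3·…·T1 = [-2 -6 0; -8/5 -9/5 0; 0 0 1]
T4·…·T1 = [-2 -6 -1; -8/5 -9/5 -2; 0 0 1]
T5·…·T1 = [2 6 1; 8/5 9/5 2; 0 0 1]
T6·…·T1 = [-2 -6 -1; 8/5 9/5 2; 0 0 1]
det M = 6; M⁻¹ = [3/10 1 -17/10; -4/15 -1/3 2/5; 0 0 1]
M⁻¹ · (19, -2)ᵀ = (2, -4)ᵀ

p = (2, -4)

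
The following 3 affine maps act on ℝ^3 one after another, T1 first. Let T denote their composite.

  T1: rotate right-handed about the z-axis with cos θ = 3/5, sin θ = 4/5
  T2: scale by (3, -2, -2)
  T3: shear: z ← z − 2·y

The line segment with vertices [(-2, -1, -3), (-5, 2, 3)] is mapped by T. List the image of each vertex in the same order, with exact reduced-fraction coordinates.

image vertices: (-6/5, 22/5, -14/5), (-69/5, 28/5, -86/5)

T1 rotate right-handed about the z-axis with cos θ = 3/5, sin θ = 4/5: (-2, -1, -3) → (-2/5, -11/5, -3); (-5, 2, 3) → (-23/5, -14/5, 3)
T2 scale by (3, -2, -2): (-2/5, -11/5, -3) → (-6/5, 22/5, 6); (-23/5, -14/5, 3) → (-69/5, 28/5, -6)
T3 shear: z ← z − 2·y: (-6/5, 22/5, 6) → (-6/5, 22/5, -14/5); (-69/5, 28/5, -6) → (-69/5, 28/5, -86/5)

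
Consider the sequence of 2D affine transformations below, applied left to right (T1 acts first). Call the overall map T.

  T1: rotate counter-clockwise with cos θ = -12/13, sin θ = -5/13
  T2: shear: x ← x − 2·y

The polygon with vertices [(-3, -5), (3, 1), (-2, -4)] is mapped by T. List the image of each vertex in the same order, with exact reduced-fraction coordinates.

image vertices: (-139/13, 75/13), (23/13, -27/13), (-112/13, 58/13)

T1 rotate counter-clockwise with cos θ = -12/13, sin θ = -5/13: (-3, -5) → (11/13, 75/13); (3, 1) → (-31/13, -27/13); (-2, -4) → (4/13, 58/13)
T2 shear: x ← x − 2·y: (11/13, 75/13) → (-139/13, 75/13); (-31/13, -27/13) → (23/13, -27/13); (4/13, 58/13) → (-112/13, 58/13)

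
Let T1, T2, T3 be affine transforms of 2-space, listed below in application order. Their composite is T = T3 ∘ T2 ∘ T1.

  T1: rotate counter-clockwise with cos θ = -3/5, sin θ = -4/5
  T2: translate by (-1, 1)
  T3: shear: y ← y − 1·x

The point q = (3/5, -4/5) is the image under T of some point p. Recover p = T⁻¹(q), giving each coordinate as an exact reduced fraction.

T1 = [-3/5 4/5 0; -4/5 -3/5 0; 0 0 1]
T2·T1 = [-3/5 4/5 -1; -4/5 -3/5 1; 0 0 1]
T3·…·T1 = [-3/5 4/5 -1; -1/5 -7/5 2; 0 0 1]
det M = 1; M⁻¹ = [-7/5 -4/5 1/5; 1/5 -3/5 7/5; 0 0 1]
M⁻¹ · (3/5, -4/5)ᵀ = (0, 2)ᵀ

p = (0, 2)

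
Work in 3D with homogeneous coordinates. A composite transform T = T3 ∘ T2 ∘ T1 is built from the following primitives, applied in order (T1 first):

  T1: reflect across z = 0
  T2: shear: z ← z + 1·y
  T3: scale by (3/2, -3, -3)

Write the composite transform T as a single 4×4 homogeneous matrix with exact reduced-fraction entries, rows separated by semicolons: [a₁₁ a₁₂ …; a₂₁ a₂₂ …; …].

T1 = [1 0 0 0; 0 1 0 0; 0 0 -1 0; 0 0 0 1]
T2·T1 = [1 0 0 0; 0 1 0 0; 0 1 -1 0; 0 0 0 1]
T3·…·T1 = [3/2 0 0 0; 0 -3 0 0; 0 -3 3 0; 0 0 0 1]

T = [3/2 0 0 0; 0 -3 0 0; 0 -3 3 0; 0 0 0 1]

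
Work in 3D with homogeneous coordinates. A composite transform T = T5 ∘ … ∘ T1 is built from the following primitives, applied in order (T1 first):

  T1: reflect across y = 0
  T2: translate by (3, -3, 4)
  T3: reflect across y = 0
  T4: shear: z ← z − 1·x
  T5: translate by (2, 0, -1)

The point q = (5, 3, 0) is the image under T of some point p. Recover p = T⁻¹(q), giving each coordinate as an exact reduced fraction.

p = (0, 0, 0)

T1 = [1 0 0 0; 0 -1 0 0; 0 0 1 0; 0 0 0 1]
T2·T1 = [1 0 0 3; 0 -1 0 -3; 0 0 1 4; 0 0 0 1]
T3·…·T1 = [1 0 0 3; 0 1 0 3; 0 0 1 4; 0 0 0 1]
T4·…·T1 = [1 0 0 3; 0 1 0 3; -1 0 1 1; 0 0 0 1]
T5·…·T1 = [1 0 0 5; 0 1 0 3; -1 0 1 0; 0 0 0 1]
det M = 1; M⁻¹ = [1 0 0 -5; 0 1 0 -3; 1 0 1 -5; 0 0 0 1]
M⁻¹ · (5, 3, 0)ᵀ = (0, 0, 0)ᵀ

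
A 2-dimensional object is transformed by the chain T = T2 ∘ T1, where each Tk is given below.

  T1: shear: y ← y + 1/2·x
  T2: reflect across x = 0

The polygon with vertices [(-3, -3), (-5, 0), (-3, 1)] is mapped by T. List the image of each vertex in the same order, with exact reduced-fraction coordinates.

image vertices: (3, -9/2), (5, -5/2), (3, -1/2)

T1 shear: y ← y + 1/2·x: (-3, -3) → (-3, -9/2); (-5, 0) → (-5, -5/2); (-3, 1) → (-3, -1/2)
T2 reflect across x = 0: (-3, -9/2) → (3, -9/2); (-5, -5/2) → (5, -5/2); (-3, -1/2) → (3, -1/2)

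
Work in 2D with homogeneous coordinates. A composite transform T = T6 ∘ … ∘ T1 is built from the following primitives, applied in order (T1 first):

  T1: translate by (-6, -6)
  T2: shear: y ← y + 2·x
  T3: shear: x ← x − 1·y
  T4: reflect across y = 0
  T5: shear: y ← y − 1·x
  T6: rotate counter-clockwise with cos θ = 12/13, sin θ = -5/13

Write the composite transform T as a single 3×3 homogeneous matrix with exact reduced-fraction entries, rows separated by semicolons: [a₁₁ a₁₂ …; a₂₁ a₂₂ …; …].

T1 = [1 0 -6; 0 1 -6; 0 0 1]
T2·T1 = [1 0 -6; 2 1 -18; 0 0 1]
T3·…·T1 = [-1 -1 12; 2 1 -18; 0 0 1]
T4·…·T1 = [-1 -1 12; -2 -1 18; 0 0 1]
T5·…·T1 = [-1 -1 12; -1 0 6; 0 0 1]
T6·…·T1 = [-17/13 -12/13 174/13; -7/13 5/13 12/13; 0 0 1]

T = [-17/13 -12/13 174/13; -7/13 5/13 12/13; 0 0 1]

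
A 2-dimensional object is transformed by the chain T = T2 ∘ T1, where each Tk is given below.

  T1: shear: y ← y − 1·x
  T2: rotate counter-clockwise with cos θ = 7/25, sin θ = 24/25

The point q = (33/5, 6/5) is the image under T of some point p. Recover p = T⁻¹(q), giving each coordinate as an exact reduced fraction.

p = (3, -3)

T1 = [1 0 0; -1 1 0; 0 0 1]
T2·T1 = [31/25 -24/25 0; 17/25 7/25 0; 0 0 1]
det M = 1; M⁻¹ = [7/25 24/25 0; -17/25 31/25 0; 0 0 1]
M⁻¹ · (33/5, 6/5)ᵀ = (3, -3)ᵀ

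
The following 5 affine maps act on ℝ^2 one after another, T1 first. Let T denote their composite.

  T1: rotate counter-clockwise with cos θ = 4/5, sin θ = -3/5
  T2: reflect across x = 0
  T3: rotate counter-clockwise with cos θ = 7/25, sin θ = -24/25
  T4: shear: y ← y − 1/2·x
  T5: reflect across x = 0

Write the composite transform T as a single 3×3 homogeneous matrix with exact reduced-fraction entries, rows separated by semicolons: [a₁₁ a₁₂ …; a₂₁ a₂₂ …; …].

T = [4/5 -3/5 0; 1 1/2 0; 0 0 1]

T1 = [4/5 3/5 0; -3/5 4/5 0; 0 0 1]
T2·T1 = [-4/5 -3/5 0; -3/5 4/5 0; 0 0 1]
T3·…·T1 = [-4/5 3/5 0; 3/5 4/5 0; 0 0 1]
T4·…·T1 = [-4/5 3/5 0; 1 1/2 0; 0 0 1]
T5·…·T1 = [4/5 -3/5 0; 1 1/2 0; 0 0 1]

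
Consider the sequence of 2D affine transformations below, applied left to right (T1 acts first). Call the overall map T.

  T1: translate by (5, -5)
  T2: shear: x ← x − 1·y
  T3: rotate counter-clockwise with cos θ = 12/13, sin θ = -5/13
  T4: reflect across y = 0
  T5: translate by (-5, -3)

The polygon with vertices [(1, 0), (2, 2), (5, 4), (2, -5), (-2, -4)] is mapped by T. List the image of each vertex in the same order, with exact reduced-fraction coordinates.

image vertices: (42/13, 76/13), (40/13, 47/13), (62/13, 28/13), (89/13, 166/13), (34/13, 129/13)

T1 translate by (5, -5): (1, 0) → (6, -5); (2, 2) → (7, -3); (5, 4) → (10, -1); (2, -5) → (7, -10); (-2, -4) → (3, -9)
T2 shear: x ← x − 1·y: (6, -5) → (11, -5); (7, -3) → (10, -3); (10, -1) → (11, -1); (7, -10) → (17, -10); (3, -9) → (12, -9)
T3 rotate counter-clockwise with cos θ = 12/13, sin θ = -5/13: (11, -5) → (107/13, -115/13); (10, -3) → (105/13, -86/13); (11, -1) → (127/13, -67/13); (17, -10) → (154/13, -205/13); (12, -9) → (99/13, -168/13)
T4 reflect across y = 0: (107/13, -115/13) → (107/13, 115/13); (105/13, -86/13) → (105/13, 86/13); (127/13, -67/13) → (127/13, 67/13); (154/13, -205/13) → (154/13, 205/13); (99/13, -168/13) → (99/13, 168/13)
T5 translate by (-5, -3): (107/13, 115/13) → (42/13, 76/13); (105/13, 86/13) → (40/13, 47/13); (127/13, 67/13) → (62/13, 28/13); (154/13, 205/13) → (89/13, 166/13); (99/13, 168/13) → (34/13, 129/13)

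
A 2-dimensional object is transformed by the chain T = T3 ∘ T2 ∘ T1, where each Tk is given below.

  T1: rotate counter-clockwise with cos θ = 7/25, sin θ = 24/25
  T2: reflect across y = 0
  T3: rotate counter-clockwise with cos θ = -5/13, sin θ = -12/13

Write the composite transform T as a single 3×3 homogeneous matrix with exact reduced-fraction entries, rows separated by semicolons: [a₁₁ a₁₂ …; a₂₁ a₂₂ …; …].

T = [-323/325 36/325 0; 36/325 323/325 0; 0 0 1]

T1 = [7/25 -24/25 0; 24/25 7/25 0; 0 0 1]
T2·T1 = [7/25 -24/25 0; -24/25 -7/25 0; 0 0 1]
T3·…·T1 = [-323/325 36/325 0; 36/325 323/325 0; 0 0 1]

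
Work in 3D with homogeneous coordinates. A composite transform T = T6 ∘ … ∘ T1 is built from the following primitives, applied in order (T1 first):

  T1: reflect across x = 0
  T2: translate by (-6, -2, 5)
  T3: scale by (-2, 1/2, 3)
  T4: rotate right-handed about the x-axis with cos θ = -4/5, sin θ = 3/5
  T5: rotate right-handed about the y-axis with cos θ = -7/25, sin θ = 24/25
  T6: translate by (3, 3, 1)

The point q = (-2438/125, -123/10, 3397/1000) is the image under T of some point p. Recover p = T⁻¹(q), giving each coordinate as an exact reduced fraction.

T1 = [-1 0 0 0; 0 1 0 0; 0 0 1 0; 0 0 0 1]
T2·T1 = [-1 0 0 -6; 0 1 0 -2; 0 0 1 5; 0 0 0 1]
T3·…·T1 = [2 0 0 12; 0 1/2 0 -1; 0 0 3 15; 0 0 0 1]
T4·…·T1 = [2 0 0 12; 0 -2/5 -9/5 -41/5; 0 3/10 -12/5 -63/5; 0 0 0 1]
T5·…·T1 = [-14/25 36/125 -288/125 -1932/125; 0 -2/5 -9/5 -41/5; -48/25 -21/250 84/125 -999/125; 0 0 0 1]
T6·…·T1 = [-14/25 36/125 -288/125 -1557/125; 0 -2/5 -9/5 -26/5; -48/25 -21/250 84/125 -874/125; 0 0 0 1]
det M = 3; M⁻¹ = [-7/50 0 -12/25 -51/10; 144/125 -8/5 -42/125 92/25; -32/125 -1/5 28/375 -278/75; 0 0 0 1]
M⁻¹ · (-2438/125, -123/10, 3397/1000)ᵀ = (-4, -1/4, 4)ᵀ

p = (-4, -1/4, 4)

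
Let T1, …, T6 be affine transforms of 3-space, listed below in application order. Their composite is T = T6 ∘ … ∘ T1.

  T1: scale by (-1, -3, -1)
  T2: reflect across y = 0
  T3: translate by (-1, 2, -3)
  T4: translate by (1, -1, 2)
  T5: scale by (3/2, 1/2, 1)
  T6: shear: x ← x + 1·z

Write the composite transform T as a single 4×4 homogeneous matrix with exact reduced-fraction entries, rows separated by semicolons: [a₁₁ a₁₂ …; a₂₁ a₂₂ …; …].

T = [-3/2 0 -1 -1; 0 3/2 0 1/2; 0 0 -1 -1; 0 0 0 1]

T1 = [-1 0 0 0; 0 -3 0 0; 0 0 -1 0; 0 0 0 1]
T2·T1 = [-1 0 0 0; 0 3 0 0; 0 0 -1 0; 0 0 0 1]
T3·…·T1 = [-1 0 0 -1; 0 3 0 2; 0 0 -1 -3; 0 0 0 1]
T4·…·T1 = [-1 0 0 0; 0 3 0 1; 0 0 -1 -1; 0 0 0 1]
T5·…·T1 = [-3/2 0 0 0; 0 3/2 0 1/2; 0 0 -1 -1; 0 0 0 1]
T6·…·T1 = [-3/2 0 -1 -1; 0 3/2 0 1/2; 0 0 -1 -1; 0 0 0 1]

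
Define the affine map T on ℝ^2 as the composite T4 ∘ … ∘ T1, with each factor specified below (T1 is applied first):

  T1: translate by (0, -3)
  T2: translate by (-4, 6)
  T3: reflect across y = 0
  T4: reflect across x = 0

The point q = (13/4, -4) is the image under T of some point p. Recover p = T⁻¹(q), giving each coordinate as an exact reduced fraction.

T1 = [1 0 0; 0 1 -3; 0 0 1]
T2·T1 = [1 0 -4; 0 1 3; 0 0 1]
T3·…·T1 = [1 0 -4; 0 -1 -3; 0 0 1]
T4·…·T1 = [-1 0 4; 0 -1 -3; 0 0 1]
det M = 1; M⁻¹ = [-1 0 4; 0 -1 -3; 0 0 1]
M⁻¹ · (13/4, -4)ᵀ = (3/4, 1)ᵀ

p = (3/4, 1)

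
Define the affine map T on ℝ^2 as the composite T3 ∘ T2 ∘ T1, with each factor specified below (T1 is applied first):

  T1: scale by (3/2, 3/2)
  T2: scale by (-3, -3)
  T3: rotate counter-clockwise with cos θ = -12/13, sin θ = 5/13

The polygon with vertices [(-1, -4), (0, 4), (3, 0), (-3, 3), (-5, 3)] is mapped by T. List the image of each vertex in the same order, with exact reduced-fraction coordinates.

image vertices: (-144/13, -387/26), (90/13, 216/13), (162/13, -135/26), (-189/26, 459/26), (-405/26, 549/26)

T1 scale by (3/2, 3/2): (-1, -4) → (-3/2, -6); (0, 4) → (0, 6); (3, 0) → (9/2, 0); (-3, 3) → (-9/2, 9/2); (-5, 3) → (-15/2, 9/2)
T2 scale by (-3, -3): (-3/2, -6) → (9/2, 18); (0, 6) → (0, -18); (9/2, 0) → (-27/2, 0); (-9/2, 9/2) → (27/2, -27/2); (-15/2, 9/2) → (45/2, -27/2)
T3 rotate counter-clockwise with cos θ = -12/13, sin θ = 5/13: (9/2, 18) → (-144/13, -387/26); (0, -18) → (90/13, 216/13); (-27/2, 0) → (162/13, -135/26); (27/2, -27/2) → (-189/26, 459/26); (45/2, -27/2) → (-405/26, 549/26)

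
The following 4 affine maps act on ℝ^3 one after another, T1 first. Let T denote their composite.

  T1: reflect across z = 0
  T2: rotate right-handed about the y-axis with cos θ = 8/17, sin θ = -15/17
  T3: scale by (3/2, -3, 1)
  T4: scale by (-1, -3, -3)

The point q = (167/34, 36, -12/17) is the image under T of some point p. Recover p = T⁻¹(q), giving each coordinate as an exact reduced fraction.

T1 = [1 0 0 0; 0 1 0 0; 0 0 -1 0; 0 0 0 1]
T2·T1 = [8/17 0 15/17 0; 0 1 0 0; 15/17 0 -8/17 0; 0 0 0 1]
T3·…·T1 = [12/17 0 45/34 0; 0 -3 0 0; 15/17 0 -8/17 0; 0 0 0 1]
T4·…·T1 = [-12/17 0 -45/34 0; 0 9 0 0; -45/17 0 24/17 0; 0 0 0 1]
det M = -81/2; M⁻¹ = [-16/51 0 -5/17 0; 0 1/9 0 0; -10/17 0 8/51 0; 0 0 0 1]
M⁻¹ · (167/34, 36, -12/17)ᵀ = (-4/3, 4, -3)ᵀ

p = (-4/3, 4, -3)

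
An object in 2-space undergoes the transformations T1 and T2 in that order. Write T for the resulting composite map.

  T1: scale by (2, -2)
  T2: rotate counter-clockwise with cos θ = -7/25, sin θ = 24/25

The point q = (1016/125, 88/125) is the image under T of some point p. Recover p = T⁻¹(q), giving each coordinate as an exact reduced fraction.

T1 = [2 0 0; 0 -2 0; 0 0 1]
T2·T1 = [-14/25 48/25 0; 48/25 14/25 0; 0 0 1]
det M = -4; M⁻¹ = [-7/50 12/25 0; 12/25 7/50 0; 0 0 1]
M⁻¹ · (1016/125, 88/125)ᵀ = (-4/5, 4)ᵀ

p = (-4/5, 4)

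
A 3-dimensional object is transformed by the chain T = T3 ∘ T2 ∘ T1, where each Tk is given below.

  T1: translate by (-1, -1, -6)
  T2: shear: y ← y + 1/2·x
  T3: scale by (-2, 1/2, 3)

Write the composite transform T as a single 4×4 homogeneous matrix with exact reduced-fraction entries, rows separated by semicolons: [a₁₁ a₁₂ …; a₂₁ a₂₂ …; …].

T1 = [1 0 0 -1; 0 1 0 -1; 0 0 1 -6; 0 0 0 1]
T2·T1 = [1 0 0 -1; 1/2 1 0 -3/2; 0 0 1 -6; 0 0 0 1]
T3·…·T1 = [-2 0 0 2; 1/4 1/2 0 -3/4; 0 0 3 -18; 0 0 0 1]

T = [-2 0 0 2; 1/4 1/2 0 -3/4; 0 0 3 -18; 0 0 0 1]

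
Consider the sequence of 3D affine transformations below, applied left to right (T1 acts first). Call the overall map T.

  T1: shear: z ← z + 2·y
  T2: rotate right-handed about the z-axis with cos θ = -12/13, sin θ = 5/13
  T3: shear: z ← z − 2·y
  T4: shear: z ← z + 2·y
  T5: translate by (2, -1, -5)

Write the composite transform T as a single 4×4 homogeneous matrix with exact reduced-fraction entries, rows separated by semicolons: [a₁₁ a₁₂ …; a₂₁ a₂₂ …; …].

T = [-12/13 -5/13 0 2; 5/13 -12/13 0 -1; 0 2 1 -5; 0 0 0 1]

T1 = [1 0 0 0; 0 1 0 0; 0 2 1 0; 0 0 0 1]
T2·T1 = [-12/13 -5/13 0 0; 5/13 -12/13 0 0; 0 2 1 0; 0 0 0 1]
T3·…·T1 = [-12/13 -5/13 0 0; 5/13 -12/13 0 0; -10/13 50/13 1 0; 0 0 0 1]
T4·…·T1 = [-12/13 -5/13 0 0; 5/13 -12/13 0 0; 0 2 1 0; 0 0 0 1]
T5·…·T1 = [-12/13 -5/13 0 2; 5/13 -12/13 0 -1; 0 2 1 -5; 0 0 0 1]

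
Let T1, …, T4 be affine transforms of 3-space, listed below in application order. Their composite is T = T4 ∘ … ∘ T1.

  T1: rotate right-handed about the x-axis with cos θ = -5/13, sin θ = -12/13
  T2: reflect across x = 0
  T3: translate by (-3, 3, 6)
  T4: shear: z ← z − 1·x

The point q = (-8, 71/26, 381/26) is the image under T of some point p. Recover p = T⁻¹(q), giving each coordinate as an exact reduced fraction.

T1 = [1 0 0 0; 0 -5/13 12/13 0; 0 -12/13 -5/13 0; 0 0 0 1]
T2·T1 = [-1 0 0 0; 0 -5/13 12/13 0; 0 -12/13 -5/13 0; 0 0 0 1]
T3·…·T1 = [-1 0 0 -3; 0 -5/13 12/13 3; 0 -12/13 -5/13 6; 0 0 0 1]
T4·…·T1 = [-1 0 0 -3; 0 -5/13 12/13 3; 1 -12/13 -5/13 9; 0 0 0 1]
det M = -1; M⁻¹ = [-1 0 0 -3; -12/13 -5/13 -12/13 87/13; -5/13 12/13 -5/13 -6/13; 0 0 0 1]
M⁻¹ · (-8, 71/26, 381/26)ᵀ = (5, -1/2, -1/2)ᵀ

p = (5, -1/2, -1/2)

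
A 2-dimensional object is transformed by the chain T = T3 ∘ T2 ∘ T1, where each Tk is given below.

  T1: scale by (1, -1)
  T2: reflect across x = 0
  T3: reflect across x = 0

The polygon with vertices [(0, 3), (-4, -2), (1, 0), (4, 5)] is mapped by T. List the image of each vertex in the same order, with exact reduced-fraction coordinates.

T1 scale by (1, -1): (0, 3) → (0, -3); (-4, -2) → (-4, 2); (1, 0) → (1, 0); (4, 5) → (4, -5)
T2 reflect across x = 0: (0, -3) → (0, -3); (-4, 2) → (4, 2); (1, 0) → (-1, 0); (4, -5) → (-4, -5)
T3 reflect across x = 0: (0, -3) → (0, -3); (4, 2) → (-4, 2); (-1, 0) → (1, 0); (-4, -5) → (4, -5)

image vertices: (0, -3), (-4, 2), (1, 0), (4, -5)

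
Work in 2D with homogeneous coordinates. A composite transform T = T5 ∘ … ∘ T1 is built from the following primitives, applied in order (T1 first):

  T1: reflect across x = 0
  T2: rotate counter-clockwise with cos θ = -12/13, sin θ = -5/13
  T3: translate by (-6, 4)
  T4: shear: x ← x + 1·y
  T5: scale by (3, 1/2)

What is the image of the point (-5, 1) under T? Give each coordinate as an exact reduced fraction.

T(p) = (-354/13, 15/26)

T1 reflect across x = 0: (-5, 1) → (5, 1)
T2 rotate counter-clockwise with cos θ = -12/13, sin θ = -5/13: (5, 1) → (-55/13, -37/13)
T3 translate by (-6, 4): (-55/13, -37/13) → (-133/13, 15/13)
T4 shear: x ← x + 1·y: (-133/13, 15/13) → (-118/13, 15/13)
T5 scale by (3, 1/2): (-118/13, 15/13) → (-354/13, 15/26)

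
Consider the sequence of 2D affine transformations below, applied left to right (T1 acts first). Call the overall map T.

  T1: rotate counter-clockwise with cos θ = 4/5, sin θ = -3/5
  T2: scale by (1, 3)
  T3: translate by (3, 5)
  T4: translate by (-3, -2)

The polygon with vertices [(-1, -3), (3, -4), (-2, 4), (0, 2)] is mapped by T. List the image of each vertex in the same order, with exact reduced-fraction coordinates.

image vertices: (-13/5, -12/5), (0, -12), (4/5, 81/5), (6/5, 39/5)

T1 rotate counter-clockwise with cos θ = 4/5, sin θ = -3/5: (-1, -3) → (-13/5, -9/5); (3, -4) → (0, -5); (-2, 4) → (4/5, 22/5); (0, 2) → (6/5, 8/5)
T2 scale by (1, 3): (-13/5, -9/5) → (-13/5, -27/5); (0, -5) → (0, -15); (4/5, 22/5) → (4/5, 66/5); (6/5, 8/5) → (6/5, 24/5)
T3 translate by (3, 5): (-13/5, -27/5) → (2/5, -2/5); (0, -15) → (3, -10); (4/5, 66/5) → (19/5, 91/5); (6/5, 24/5) → (21/5, 49/5)
T4 translate by (-3, -2): (2/5, -2/5) → (-13/5, -12/5); (3, -10) → (0, -12); (19/5, 91/5) → (4/5, 81/5); (21/5, 49/5) → (6/5, 39/5)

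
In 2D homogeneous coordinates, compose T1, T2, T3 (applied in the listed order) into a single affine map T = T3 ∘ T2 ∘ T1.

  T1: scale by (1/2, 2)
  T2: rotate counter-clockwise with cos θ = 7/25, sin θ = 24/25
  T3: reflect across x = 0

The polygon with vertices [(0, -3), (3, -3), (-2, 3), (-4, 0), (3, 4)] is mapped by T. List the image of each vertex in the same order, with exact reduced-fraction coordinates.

image vertices: (-144/25, -42/25), (-309/50, -6/25), (151/25, 18/25), (14/25, -48/25), (363/50, 92/25)

T1 scale by (1/2, 2): (0, -3) → (0, -6); (3, -3) → (3/2, -6); (-2, 3) → (-1, 6); (-4, 0) → (-2, 0); (3, 4) → (3/2, 8)
T2 rotate counter-clockwise with cos θ = 7/25, sin θ = 24/25: (0, -6) → (144/25, -42/25); (3/2, -6) → (309/50, -6/25); (-1, 6) → (-151/25, 18/25); (-2, 0) → (-14/25, -48/25); (3/2, 8) → (-363/50, 92/25)
T3 reflect across x = 0: (144/25, -42/25) → (-144/25, -42/25); (309/50, -6/25) → (-309/50, -6/25); (-151/25, 18/25) → (151/25, 18/25); (-14/25, -48/25) → (14/25, -48/25); (-363/50, 92/25) → (363/50, 92/25)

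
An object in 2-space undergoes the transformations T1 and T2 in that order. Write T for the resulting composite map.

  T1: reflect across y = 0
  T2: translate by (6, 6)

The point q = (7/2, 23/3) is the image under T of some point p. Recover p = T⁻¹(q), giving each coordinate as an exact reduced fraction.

T1 = [1 0 0; 0 -1 0; 0 0 1]
T2·T1 = [1 0 6; 0 -1 6; 0 0 1]
det M = -1; M⁻¹ = [1 0 -6; 0 -1 6; 0 0 1]
M⁻¹ · (7/2, 23/3)ᵀ = (-5/2, -5/3)ᵀ

p = (-5/2, -5/3)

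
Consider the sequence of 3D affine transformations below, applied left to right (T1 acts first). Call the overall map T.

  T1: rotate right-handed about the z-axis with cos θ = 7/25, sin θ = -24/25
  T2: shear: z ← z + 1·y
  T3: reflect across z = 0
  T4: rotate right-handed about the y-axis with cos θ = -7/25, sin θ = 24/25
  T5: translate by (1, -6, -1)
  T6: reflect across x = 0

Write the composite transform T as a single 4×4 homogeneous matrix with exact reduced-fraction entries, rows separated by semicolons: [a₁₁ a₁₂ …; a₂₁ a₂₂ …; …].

T1 = [7/25 24/25 0 0; -24/25 7/25 0 0; 0 0 1 0; 0 0 0 1]
T2·T1 = [7/25 24/25 0 0; -24/25 7/25 0 0; -24/25 7/25 1 0; 0 0 0 1]
T3·…·T1 = [7/25 24/25 0 0; -24/25 7/25 0 0; 24/25 -7/25 -1 0; 0 0 0 1]
T4·…·T1 = [527/625 -336/625 -24/25 0; -24/25 7/25 0 0; -336/625 -527/625 7/25 0; 0 0 0 1]
T5·…·T1 = [527/625 -336/625 -24/25 1; -24/25 7/25 0 -6; -336/625 -527/625 7/25 -1; 0 0 0 1]
T6·…·T1 = [-527/625 336/625 24/25 -1; -24/25 7/25 0 -6; -336/625 -527/625 7/25 -1; 0 0 0 1]

T = [-527/625 336/625 24/25 -1; -24/25 7/25 0 -6; -336/625 -527/625 7/25 -1; 0 0 0 1]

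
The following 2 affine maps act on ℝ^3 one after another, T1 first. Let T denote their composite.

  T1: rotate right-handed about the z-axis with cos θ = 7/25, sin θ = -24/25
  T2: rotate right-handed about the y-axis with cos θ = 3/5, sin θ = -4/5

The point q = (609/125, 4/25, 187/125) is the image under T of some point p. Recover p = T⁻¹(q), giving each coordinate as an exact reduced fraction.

p = (1, 4, -3)

T1 = [7/25 24/25 0 0; -24/25 7/25 0 0; 0 0 1 0; 0 0 0 1]
T2·T1 = [21/125 72/125 -4/5 0; -24/25 7/25 0 0; 28/125 96/125 3/5 0; 0 0 0 1]
det M = 1; M⁻¹ = [21/125 -24/25 28/125 0; 72/125 7/25 96/125 0; -4/5 0 3/5 0; 0 0 0 1]
M⁻¹ · (609/125, 4/25, 187/125)ᵀ = (1, 4, -3)ᵀ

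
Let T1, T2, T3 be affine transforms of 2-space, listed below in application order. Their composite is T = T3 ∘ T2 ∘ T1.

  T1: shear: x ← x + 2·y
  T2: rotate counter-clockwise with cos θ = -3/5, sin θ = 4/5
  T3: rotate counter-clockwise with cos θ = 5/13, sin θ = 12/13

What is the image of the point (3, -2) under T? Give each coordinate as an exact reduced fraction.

T1 shear: x ← x + 2·y: (3, -2) → (-1, -2)
T2 rotate counter-clockwise with cos θ = -3/5, sin θ = 4/5: (-1, -2) → (11/5, 2/5)
T3 rotate counter-clockwise with cos θ = 5/13, sin θ = 12/13: (11/5, 2/5) → (31/65, 142/65)

T(p) = (31/65, 142/65)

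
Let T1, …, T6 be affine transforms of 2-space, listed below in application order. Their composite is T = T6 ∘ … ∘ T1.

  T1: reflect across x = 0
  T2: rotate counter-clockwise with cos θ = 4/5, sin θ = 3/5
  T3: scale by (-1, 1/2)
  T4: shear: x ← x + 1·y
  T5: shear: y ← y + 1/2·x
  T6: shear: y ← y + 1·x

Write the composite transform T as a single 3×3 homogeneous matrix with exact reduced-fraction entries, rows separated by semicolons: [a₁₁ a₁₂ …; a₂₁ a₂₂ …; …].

T = [1/2 1 0; 9/20 19/10 0; 0 0 1]

T1 = [-1 0 0; 0 1 0; 0 0 1]
T2·T1 = [-4/5 -3/5 0; -3/5 4/5 0; 0 0 1]
T3·…·T1 = [4/5 3/5 0; -3/10 2/5 0; 0 0 1]
T4·…·T1 = [1/2 1 0; -3/10 2/5 0; 0 0 1]
T5·…·T1 = [1/2 1 0; -1/20 9/10 0; 0 0 1]
T6·…·T1 = [1/2 1 0; 9/20 19/10 0; 0 0 1]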